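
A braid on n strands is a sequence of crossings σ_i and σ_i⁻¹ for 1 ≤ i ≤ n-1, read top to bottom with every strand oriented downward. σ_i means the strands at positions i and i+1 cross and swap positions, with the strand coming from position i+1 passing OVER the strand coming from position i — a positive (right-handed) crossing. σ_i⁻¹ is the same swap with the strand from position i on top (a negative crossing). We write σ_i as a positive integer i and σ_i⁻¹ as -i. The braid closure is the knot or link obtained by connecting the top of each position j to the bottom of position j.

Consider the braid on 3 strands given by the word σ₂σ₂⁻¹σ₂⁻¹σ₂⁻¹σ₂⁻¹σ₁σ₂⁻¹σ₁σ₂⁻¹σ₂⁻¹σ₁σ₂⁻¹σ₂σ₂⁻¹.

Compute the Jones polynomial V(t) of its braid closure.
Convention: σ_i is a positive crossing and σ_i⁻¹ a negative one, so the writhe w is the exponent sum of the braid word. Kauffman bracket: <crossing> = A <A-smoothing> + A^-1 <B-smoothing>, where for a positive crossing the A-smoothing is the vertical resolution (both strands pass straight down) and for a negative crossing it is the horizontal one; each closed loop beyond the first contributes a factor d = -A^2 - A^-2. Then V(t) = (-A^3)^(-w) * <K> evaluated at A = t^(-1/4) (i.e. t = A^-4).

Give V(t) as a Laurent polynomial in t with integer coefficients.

-t + 3 - 4*t^-1 + 7*t^-2 - 8*t^-3 + 9*t^-4 - 9*t^-5 + 7*t^-6 - 5*t^-7 + 3*t^-8 - t^-9

Derivation:
The presented braid s2 s2^-1 s2^-1 s2^-1 s2^-1 s1 s2^-1 s1 s2^-1 s2^-1 s1 s2^-1 s2 s2^-1 on 3 strands reduces by inverse Markov moves (closure unchanged at each step):
  Deconjugate: the word is γ·β·γ⁻¹ with γ = s2 s2^-1 (prefix) and γ⁻¹ = s2 s2^-1 (suffix); strip both.
Reduced to β = s2^-1 s2^-1 s2^-1 s1 s2^-1 s1 s2^-1 s2^-1 s1 s2^-1 on 3 strands, 10 crossings.
Compute on β:
Braid: s2^-1 s2^-1 s2^-1 s1 s2^-1 s1 s2^-1 s2^-1 s1 s2^-1 on 3 strands, 10 crossings.
Writhe w = (#positive) - (#negative) = 3 - 7 = -4.
Computing the Kauffman bracket via state sum. There are 2^10 = 1024 states.
Each crossing splits two ways (0=vertical, 1=horizontal). The state's weight is A^(#A-smoothings - #B-smoothings) * d^(loops - 1).
Tabulate the states by total A-exponent and number of loops L (A-exp: L × count):
  A^10: L=8 ×1
  A^8: L=7 ×10
  A^6: L=6 ×45
  A^4: L=5 ×119, L=7 ×1
  A^2: L=4 ×202, L=6 ×8
  A^0: L=3 ×224, L=5 ×28
  A^-2: L=2 ×156, L=4 ×53, L=6 ×1
  A^-4: L=1 ×57, L=3 ×59, L=5 ×4
  A^-6: L=2 ×38, L=4 ×7
  A^-8: L=3 ×10
  A^-10: L=4 ×1
Each group contributes A^e * Σ count * d^(L-1):
Powers of d = -A^2 - A^-2: d^2 = A^4 + 2 + A^-4; d^3 = -A^6 - 3*A^2 - 3*A^-2 - A^-6; d^4 = A^8 + 4*A^4 + 6 + 4*A^-4 + A^-8; d^5 = -A^10 - 5*A^6 - 10*A^2 - 10*A^-2 - 5*A^-6 - A^-10; d^6 = A^12 + 6*A^8 + 15*A^4 + 20 + 15*A^-4 + 6*A^-8 + A^-12; d^7 = -A^14 - 7*A^10 - 21*A^6 - 35*A^2 - 35*A^-2 - 21*A^-6 - 7*A^-10 - A^-14.
  A^10 * (d^7) = -A^24 - 7*A^20 - 21*A^16 - 35*A^12 - 35*A^8 - 21*A^4 - 7 - A^-4
  A^8 * (10*d^6) = 10*A^20 + 60*A^16 + 150*A^12 + 200*A^8 + 150*A^4 + 60 + 10*A^-4
  A^6 * (45*d^5) = -45*A^16 - 225*A^12 - 450*A^8 - 450*A^4 - 225 - 45*A^-4
  A^4 * (119*d^4 + d^6) = A^16 + 125*A^12 + 491*A^8 + 734*A^4 + 491 + 125*A^-4 + A^-8
  A^2 * (202*d^3 + 8*d^5) = -8*A^12 - 242*A^8 - 686*A^4 - 686 - 242*A^-4 - 8*A^-8
  A^0 * (224*d^2 + 28*d^4) = 28*A^8 + 336*A^4 + 616 + 336*A^-4 + 28*A^-8
  A^-2 * (156*d + 53*d^3 + d^5) = -A^8 - 58*A^4 - 325 - 325*A^-4 - 58*A^-8 - A^-12
  A^-4 * (57 + 59*d^2 + 4*d^4) = 4*A^4 + 75 + 199*A^-4 + 75*A^-8 + 4*A^-12
  A^-6 * (38*d + 7*d^3) = -7 - 59*A^-4 - 59*A^-8 - 7*A^-12
  A^-8 * (10*d^2) = 10*A^-4 + 20*A^-8 + 10*A^-12
  A^-10 * (d^3) = -A^-4 - 3*A^-8 - 3*A^-12 - A^-16
Summing the groups: <K> = -A^24 + 3*A^20 - 5*A^16 + 7*A^12 - 9*A^8 + 9*A^4 - 8 + 7*A^-4 - 4*A^-8 + 3*A^-12 - A^-16
Normalise by the writhe: (-A^3)^(-w) = (-A^3)^(4) = A^12, so f(A) = A^12 * <K> = -A^36 + 3*A^32 - 5*A^28 + 7*A^24 - 9*A^20 + 9*A^16 - 8*A^12 + 7*A^8 - 4*A^4 + 3 - A^-4.
Substitute A = t^(-1/4), i.e. A^e → t^(-e/4): V(t) = -t + 3 - 4*t^-1 + 7*t^-2 - 8*t^-3 + 9*t^-4 - 9*t^-5 + 7*t^-6 - 5*t^-7 + 3*t^-8 - t^-9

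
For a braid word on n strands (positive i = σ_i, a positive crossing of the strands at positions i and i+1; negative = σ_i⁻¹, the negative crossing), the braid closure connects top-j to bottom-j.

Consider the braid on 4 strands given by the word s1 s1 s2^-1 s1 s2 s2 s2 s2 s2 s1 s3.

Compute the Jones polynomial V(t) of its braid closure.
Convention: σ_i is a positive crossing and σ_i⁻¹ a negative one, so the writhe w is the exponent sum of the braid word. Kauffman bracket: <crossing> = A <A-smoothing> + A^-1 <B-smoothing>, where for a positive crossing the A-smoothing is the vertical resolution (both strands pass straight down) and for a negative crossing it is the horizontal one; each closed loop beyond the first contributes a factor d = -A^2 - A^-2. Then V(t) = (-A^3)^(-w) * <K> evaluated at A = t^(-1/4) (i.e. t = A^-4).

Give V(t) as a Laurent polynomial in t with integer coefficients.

-t^12 + 2*t^11 - 4*t^10 + 5*t^9 - 5*t^8 + 5*t^7 - 4*t^6 + 3*t^5 - t^4 + t^3

Derivation:
The presented braid s1 s1 s2^-1 s1 s2 s2 s2 s2 s2 s1 s3 on 4 strands reduces by inverse Markov moves (closure unchanged at each step):
  Destabilize: the word has the form β·s3 where s3 occurs only as the final letter (β ∈ B_3); drop it and the last strand → 3 strands.
Reduced to β = s1 s1 s2^-1 s1 s2 s2 s2 s2 s2 s1 on 3 strands, 10 crossings.
Compute on β:
Braid: s1 s1 s2^-1 s1 s2 s2 s2 s2 s2 s1 on 3 strands, 10 crossings.
Writhe w = (#positive) - (#negative) = 9 - 1 = 8.
State-sum expansion of <K>. There are 2^10 = 1024 states.
For each crossing: s=0 is the vertical smoothing, s=1 horizontal. Crossing k contributes A^(sign_k * (1 - 2*s_k)); loop factor d = -A^2 - A^-2.
Tabulate the states by total A-exponent and number of loops L (A-exp: L × count):
  A^10: L=2 ×1
  A^8: L=1 ×4, L=3 ×6
  A^6: L=2 ×35, L=4 ×10
  A^4: L=1 ×35, L=3 ×75, L=5 ×10
  A^2: L=2 ×115, L=4 ×90, L=6 ×5
  A^0: L=3 ×185, L=5 ×66, L=7 ×1
  A^-2: L=4 ×180, L=6 ×30
  A^-4: L=5 ×112, L=7 ×8
  A^-6: L=6 ×44, L=8 ×1
  A^-8: L=7 ×10
  A^-10: L=8 ×1
Each group contributes A^e * Σ count * d^(L-1):
Powers of d = -A^2 - A^-2: d^2 = A^4 + 2 + A^-4; d^3 = -A^6 - 3*A^2 - 3*A^-2 - A^-6; d^4 = A^8 + 4*A^4 + 6 + 4*A^-4 + A^-8; d^5 = -A^10 - 5*A^6 - 10*A^2 - 10*A^-2 - 5*A^-6 - A^-10; d^6 = A^12 + 6*A^8 + 15*A^4 + 20 + 15*A^-4 + 6*A^-8 + A^-12; d^7 = -A^14 - 7*A^10 - 21*A^6 - 35*A^2 - 35*A^-2 - 21*A^-6 - 7*A^-10 - A^-14.
  A^10 * (d) = -A^12 - A^8
  A^8 * (4 + 6*d^2) = 6*A^12 + 16*A^8 + 6*A^4
  A^6 * (35*d + 10*d^3) = -10*A^12 - 65*A^8 - 65*A^4 - 10
  A^4 * (35 + 75*d^2 + 10*d^4) = 10*A^12 + 115*A^8 + 245*A^4 + 115 + 10*A^-4
  A^2 * (115*d + 90*d^3 + 5*d^5) = -5*A^12 - 115*A^8 - 435*A^4 - 435 - 115*A^-4 - 5*A^-8
  A^0 * (185*d^2 + 66*d^4 + d^6) = A^12 + 72*A^8 + 464*A^4 + 786 + 464*A^-4 + 72*A^-8 + A^-12
  A^-2 * (180*d^3 + 30*d^5) = -30*A^8 - 330*A^4 - 840 - 840*A^-4 - 330*A^-8 - 30*A^-12
  A^-4 * (112*d^4 + 8*d^6) = 8*A^8 + 160*A^4 + 568 + 832*A^-4 + 568*A^-8 + 160*A^-12 + 8*A^-16
  A^-6 * (44*d^5 + d^7) = -A^8 - 51*A^4 - 241 - 475*A^-4 - 475*A^-8 - 241*A^-12 - 51*A^-16 - A^-20
  A^-8 * (10*d^6) = 10*A^4 + 60 + 150*A^-4 + 200*A^-8 + 150*A^-12 + 60*A^-16 + 10*A^-20
  A^-10 * (d^7) = -A^4 - 7 - 21*A^-4 - 35*A^-8 - 35*A^-12 - 21*A^-16 - 7*A^-20 - A^-24
Summing the groups: <K> = A^12 - A^8 + 3*A^4 - 4 + 5*A^-4 - 5*A^-8 + 5*A^-12 - 4*A^-16 + 2*A^-20 - A^-24
Normalise by the writhe: (-A^3)^(-w) = (-A^3)^(-8) = A^-24, so f(A) = A^-24 * <K> = A^-12 - A^-16 + 3*A^-20 - 4*A^-24 + 5*A^-28 - 5*A^-32 + 5*A^-36 - 4*A^-40 + 2*A^-44 - A^-48.
Substitute A = t^(-1/4), i.e. A^e → t^(-e/4): V(t) = -t^12 + 2*t^11 - 4*t^10 + 5*t^9 - 5*t^8 + 5*t^7 - 4*t^6 + 3*t^5 - t^4 + t^3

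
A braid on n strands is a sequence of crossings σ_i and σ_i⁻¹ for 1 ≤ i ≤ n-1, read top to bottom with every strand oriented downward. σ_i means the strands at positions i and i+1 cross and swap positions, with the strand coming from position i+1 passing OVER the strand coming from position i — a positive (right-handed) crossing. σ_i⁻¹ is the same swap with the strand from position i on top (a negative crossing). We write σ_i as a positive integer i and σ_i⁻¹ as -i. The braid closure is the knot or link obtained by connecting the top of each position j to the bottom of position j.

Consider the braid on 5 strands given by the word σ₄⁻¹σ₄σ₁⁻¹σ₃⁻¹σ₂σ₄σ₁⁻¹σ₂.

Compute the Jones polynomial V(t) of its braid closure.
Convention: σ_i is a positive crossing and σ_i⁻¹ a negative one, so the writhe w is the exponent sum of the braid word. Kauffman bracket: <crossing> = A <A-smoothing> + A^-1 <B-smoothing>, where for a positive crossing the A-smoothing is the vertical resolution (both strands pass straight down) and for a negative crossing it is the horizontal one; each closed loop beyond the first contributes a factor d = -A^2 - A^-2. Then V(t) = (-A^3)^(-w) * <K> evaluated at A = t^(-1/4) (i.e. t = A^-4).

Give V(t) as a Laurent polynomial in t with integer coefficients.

t^2 - t + 1 - t^-1 + t^-2

Derivation:
First cancel adjacent σ_i σ_i⁻¹ pairs (Reidemeister II — same braid, same closure): s4^-1 s4 s1^-1 s3^-1 s2 s4 s1^-1 s2 → s1^-1 s3^-1 s2 s4 s1^-1 s2.
Braid: s1^-1 s3^-1 s2 s4 s1^-1 s2 on 5 strands, 6 crossings.
Writhe w = (#positive) - (#negative) = 3 - 3 = 0.
Enumerate smoothing states for the bracket polynomial. There are 2^6 = 64 states.
Each crossing splits two ways (0=vertical, 1=horizontal). The state's weight is A^(#A-smoothings - #B-smoothings) * d^(loops - 1).
Tabulate the states by total A-exponent and number of loops L (A-exp: L × count):
  A^6: L=4 ×1
  A^4: L=3 ×5, L=5 ×1
  A^2: L=2 ×9, L=4 ×6
  A^0: L=1 ×5, L=3 ×14, L=5 ×1
  A^-2: L=2 ×9, L=4 ×6
  A^-4: L=3 ×5, L=5 ×1
  A^-6: L=4 ×1
Each group contributes A^e * Σ count * d^(L-1):
Powers of d = -A^2 - A^-2: d^2 = A^4 + 2 + A^-4; d^3 = -A^6 - 3*A^2 - 3*A^-2 - A^-6; d^4 = A^8 + 4*A^4 + 6 + 4*A^-4 + A^-8.
  A^6 * (d^3) = -A^12 - 3*A^8 - 3*A^4 - 1
  A^4 * (5*d^2 + d^4) = A^12 + 9*A^8 + 16*A^4 + 9 + A^-4
  A^2 * (9*d + 6*d^3) = -6*A^8 - 27*A^4 - 27 - 6*A^-4
  A^0 * (5 + 14*d^2 + d^4) = A^8 + 18*A^4 + 39 + 18*A^-4 + A^-8
  A^-2 * (9*d + 6*d^3) = -6*A^4 - 27 - 27*A^-4 - 6*A^-8
  A^-4 * (5*d^2 + d^4) = A^4 + 9 + 16*A^-4 + 9*A^-8 + A^-12
  A^-6 * (d^3) = -1 - 3*A^-4 - 3*A^-8 - A^-12
Summing the groups: <K> = A^8 - A^4 + 1 - A^-4 + A^-8
Normalise by the writhe: (-A^3)^(-w) = (-A^3)^(0) = 1, so f(A) = 1 * <K> = A^8 - A^4 + 1 - A^-4 + A^-8.
Substitute A = t^(-1/4), i.e. A^e → t^(-e/4): V(t) = t^2 - t + 1 - t^-1 + t^-2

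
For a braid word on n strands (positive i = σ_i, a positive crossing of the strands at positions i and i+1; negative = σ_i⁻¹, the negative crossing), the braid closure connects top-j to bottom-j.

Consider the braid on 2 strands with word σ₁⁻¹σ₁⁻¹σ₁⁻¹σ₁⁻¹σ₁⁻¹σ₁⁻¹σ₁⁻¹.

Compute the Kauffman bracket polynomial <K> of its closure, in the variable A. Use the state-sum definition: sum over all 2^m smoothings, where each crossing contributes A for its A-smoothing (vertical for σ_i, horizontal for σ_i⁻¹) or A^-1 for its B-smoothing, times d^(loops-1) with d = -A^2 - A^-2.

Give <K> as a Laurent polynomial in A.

A^19 - A^15 + A^11 - A^7 + A^3 - A^-1 - A^-9

Derivation:
Braid: s1^-1 s1^-1 s1^-1 s1^-1 s1^-1 s1^-1 s1^-1 on 2 strands, 7 crossings.
Writhe w = (#positive) - (#negative) = 0 - 7 = -7.
Computing the Kauffman bracket via state sum. There are 2^7 = 128 states.
Smooth each crossing (0=||, 1=⌣⌢); contribution A^(Σ sign_k(1-2s_k)) * d^(L-1).
Tabulate the states by total A-exponent and number of loops L (A-exp: L × count):
  A^7: L=7 ×1
  A^5: L=6 ×7
  A^3: L=5 ×21
  A^1: L=4 ×35
  A^-1: L=3 ×35
  A^-3: L=2 ×21
  A^-5: L=1 ×7
  A^-7: L=2 ×1
Each group contributes A^e * Σ count * d^(L-1):
Powers of d = -A^2 - A^-2: d^2 = A^4 + 2 + A^-4; d^3 = -A^6 - 3*A^2 - 3*A^-2 - A^-6; d^4 = A^8 + 4*A^4 + 6 + 4*A^-4 + A^-8; d^5 = -A^10 - 5*A^6 - 10*A^2 - 10*A^-2 - 5*A^-6 - A^-10; d^6 = A^12 + 6*A^8 + 15*A^4 + 20 + 15*A^-4 + 6*A^-8 + A^-12.
  A^7 * (d^6) = A^19 + 6*A^15 + 15*A^11 + 20*A^7 + 15*A^3 + 6*A^-1 + A^-5
  A^5 * (7*d^5) = -7*A^15 - 35*A^11 - 70*A^7 - 70*A^3 - 35*A^-1 - 7*A^-5
  A^3 * (21*d^4) = 21*A^11 + 84*A^7 + 126*A^3 + 84*A^-1 + 21*A^-5
  A^1 * (35*d^3) = -35*A^7 - 105*A^3 - 105*A^-1 - 35*A^-5
  A^-1 * (35*d^2) = 35*A^3 + 70*A^-1 + 35*A^-5
  A^-3 * (21*d) = -21*A^-1 - 21*A^-5
  A^-5 * (7) = 7*A^-5
  A^-7 * (d) = -A^-5 - A^-9
Summing the groups: <K> = A^19 - A^15 + A^11 - A^7 + A^3 - A^-1 - A^-9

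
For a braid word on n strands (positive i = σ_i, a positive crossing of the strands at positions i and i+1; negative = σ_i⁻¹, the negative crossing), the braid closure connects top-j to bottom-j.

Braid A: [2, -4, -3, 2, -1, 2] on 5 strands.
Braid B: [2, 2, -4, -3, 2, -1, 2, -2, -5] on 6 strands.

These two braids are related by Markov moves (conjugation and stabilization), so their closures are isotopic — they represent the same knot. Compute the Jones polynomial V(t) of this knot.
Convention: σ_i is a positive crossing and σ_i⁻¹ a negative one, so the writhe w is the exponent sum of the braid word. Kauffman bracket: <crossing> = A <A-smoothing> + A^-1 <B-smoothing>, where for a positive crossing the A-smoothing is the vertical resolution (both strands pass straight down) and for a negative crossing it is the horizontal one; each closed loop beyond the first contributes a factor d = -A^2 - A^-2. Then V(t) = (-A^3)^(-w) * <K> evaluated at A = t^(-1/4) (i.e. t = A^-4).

Markov-equivalent braids have isotopic closures, hence identical knot invariants. Strip the Markov moves from each word to reach a common short braid β, then compute V(t) once on β.
Braid A: s2 s4^-1 s3^-1 s2 s1^-1 s2 on 5 strands has no conjugating prefix/suffix or stabilization to strip; take β = s2 s4^-1 s3^-1 s2 s1^-1 s2.
Braid B: s2 s2 s4^-1 s3^-1 s2 s1^-1 s2 s2^-1 s5^-1 on 6 strands reduces by inverse Markov moves (closure unchanged at each step):
  Destabilize: the word has the form β·s5^-1 where s5^-1 occurs only as the final letter (β ∈ B_5); drop it and the last strand → 5 strands.
  Deconjugate: the word is γ·β·γ⁻¹ with γ = s2 (prefix) and γ⁻¹ = s2^-1 (suffix); strip both.
Reduced to β = s2 s4^-1 s3^-1 s2 s1^-1 s2 on 5 strands, 6 crossings.
Both give the same β = s2 s4^-1 s3^-1 s2 s1^-1 s2 on 5 strands, so one state sum suffices:
Braid: s2 s4^-1 s3^-1 s2 s1^-1 s2 on 5 strands, 6 crossings.
Writhe w = (#positive) - (#negative) = 3 - 3 = 0.
Computing the Kauffman bracket via state sum. There are 2^6 = 64 states.
Each crossing splits two ways (0=vertical, 1=horizontal). The state's weight is A^(#A-smoothings - #B-smoothings) * d^(loops - 1).
Tabulate the states by total A-exponent and number of loops L (A-exp: L × count):
  A^6: L=2 ×1
  A^4: L=1 ×3, L=3 ×3
  A^2: L=2 ×12, L=4 ×3
  A^0: L=3 ×19, L=5 ×1
  A^-2: L=4 ×15
  A^-4: L=5 ×6
  A^-6: L=6 ×1
Each group contributes A^e * Σ count * d^(L-1):
Powers of d = -A^2 - A^-2: d^2 = A^4 + 2 + A^-4; d^3 = -A^6 - 3*A^2 - 3*A^-2 - A^-6; d^4 = A^8 + 4*A^4 + 6 + 4*A^-4 + A^-8; d^5 = -A^10 - 5*A^6 - 10*A^2 - 10*A^-2 - 5*A^-6 - A^-10.
  A^6 * (d) = -A^8 - A^4
  A^4 * (3 + 3*d^2) = 3*A^8 + 9*A^4 + 3
  A^2 * (12*d + 3*d^3) = -3*A^8 - 21*A^4 - 21 - 3*A^-4
  A^0 * (19*d^2 + d^4) = A^8 + 23*A^4 + 44 + 23*A^-4 + A^-8
  A^-2 * (15*d^3) = -15*A^4 - 45 - 45*A^-4 - 15*A^-8
  A^-4 * (6*d^4) = 6*A^4 + 24 + 36*A^-4 + 24*A^-8 + 6*A^-12
  A^-6 * (d^5) = -A^4 - 5 - 10*A^-4 - 10*A^-8 - 5*A^-12 - A^-16
Summing the groups: <K> = A^-4 + A^-12 - A^-16
Normalise by the writhe: (-A^3)^(-w) = (-A^3)^(0) = 1, so f(A) = 1 * <K> = A^-4 + A^-12 - A^-16.
Substitute A = t^(-1/4), i.e. A^e → t^(-e/4): V(t) = -t^4 + t^3 + t

Answer: -t^4 + t^3 + t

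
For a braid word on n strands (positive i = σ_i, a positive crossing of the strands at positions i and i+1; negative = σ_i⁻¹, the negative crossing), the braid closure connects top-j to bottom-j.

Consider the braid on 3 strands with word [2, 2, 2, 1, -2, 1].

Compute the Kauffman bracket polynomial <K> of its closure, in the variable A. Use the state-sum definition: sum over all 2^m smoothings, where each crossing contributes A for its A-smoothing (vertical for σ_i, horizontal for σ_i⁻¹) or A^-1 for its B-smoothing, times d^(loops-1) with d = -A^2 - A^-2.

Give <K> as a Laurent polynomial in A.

A^8 - A^4 + 2 - A^-4 + A^-8 - A^-12

Derivation:
Braid: s2 s2 s2 s1 s2^-1 s1 on 3 strands, 6 crossings.
Writhe w = (#positive) - (#negative) = 5 - 1 = 4.
State-sum expansion of <K>. There are 2^6 = 64 states.
Smooth each crossing (0=||, 1=⌣⌢); contribution A^(Σ sign_k(1-2s_k)) * d^(L-1).
Tabulate the states by total A-exponent and number of loops L (A-exp: L × count):
  A^6: L=2 ×1
  A^4: L=1 ×2, L=3 ×4
  A^2: L=2 ×12, L=4 ×3
  A^0: L=1 ×9, L=3 ×10, L=5 ×1
  A^-2: L=2 ×12, L=4 ×3
  A^-4: L=3 ×6
  A^-6: L=4 ×1
Each group contributes A^e * Σ count * d^(L-1):
Powers of d = -A^2 - A^-2: d^2 = A^4 + 2 + A^-4; d^3 = -A^6 - 3*A^2 - 3*A^-2 - A^-6; d^4 = A^8 + 4*A^4 + 6 + 4*A^-4 + A^-8.
  A^6 * (d) = -A^8 - A^4
  A^4 * (2 + 4*d^2) = 4*A^8 + 10*A^4 + 4
  A^2 * (12*d + 3*d^3) = -3*A^8 - 21*A^4 - 21 - 3*A^-4
  A^0 * (9 + 10*d^2 + d^4) = A^8 + 14*A^4 + 35 + 14*A^-4 + A^-8
  A^-2 * (12*d + 3*d^3) = -3*A^4 - 21 - 21*A^-4 - 3*A^-8
  A^-4 * (6*d^2) = 6 + 12*A^-4 + 6*A^-8
  A^-6 * (d^3) = -1 - 3*A^-4 - 3*A^-8 - A^-12
Summing the groups: <K> = A^8 - A^4 + 2 - A^-4 + A^-8 - A^-12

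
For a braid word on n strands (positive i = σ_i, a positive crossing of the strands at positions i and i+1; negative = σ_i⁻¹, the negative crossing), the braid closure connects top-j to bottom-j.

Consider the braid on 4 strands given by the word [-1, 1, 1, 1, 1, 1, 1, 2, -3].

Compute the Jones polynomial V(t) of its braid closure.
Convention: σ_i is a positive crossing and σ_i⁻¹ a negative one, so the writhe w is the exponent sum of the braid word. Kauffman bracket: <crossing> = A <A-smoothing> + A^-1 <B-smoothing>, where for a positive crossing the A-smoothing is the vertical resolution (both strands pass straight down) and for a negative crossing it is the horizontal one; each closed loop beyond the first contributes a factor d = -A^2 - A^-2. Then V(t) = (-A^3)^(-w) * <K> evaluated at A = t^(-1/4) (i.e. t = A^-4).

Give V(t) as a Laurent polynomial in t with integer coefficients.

-t^7 + t^6 - t^5 + t^4 + t^2

Derivation:
The presented braid s1^-1 s1 s1 s1 s1 s1 s1 s2 s3^-1 on 4 strands reduces by inverse Markov moves (closure unchanged at each step):
  Destabilize: the word has the form β·s3^-1 where s3^-1 occurs only as the final letter (β ∈ B_3); drop it and the last strand → 3 strands.
  Destabilize: the word has the form β·s2 where s2 occurs only as the final letter (β ∈ B_2); drop it and the last strand → 2 strands.
  Deconjugate: the word is γ·β·γ⁻¹ with γ = s1^-1 (prefix) and γ⁻¹ = s1 (suffix); strip both.
Reduced to β = s1 s1 s1 s1 s1 on 2 strands, 5 crossings.
Compute on β:
Braid: s1 s1 s1 s1 s1 on 2 strands, 5 crossings.
Writhe w = (#positive) - (#negative) = 5 - 0 = 5.
Computing the Kauffman bracket via state sum. There are 2^5 = 32 states.
Each crossing splits two ways (0=vertical, 1=horizontal). The state's weight is A^(#A-smoothings - #B-smoothings) * d^(loops - 1).
  state 00000: A-exp=+5, loops=2, term = A^5 * d^1
  state 00001: A-exp=+3, loops=1, term = A^3 * d^0
  state 00010: A-exp=+3, loops=1, term = A^3 * d^0
  state 00011: A-exp=+1, loops=2, term = A^1 * d^1
  state 00100: A-exp=+3, loops=1, term = A^3 * d^0
  state 00101: A-exp=+1, loops=2, term = A^1 * d^1
  state 00110: A-exp=+1, loops=2, term = A^1 * d^1
  state 00111: A-exp=-1, loops=3, term = A^-1 * d^2
  state 01000: A-exp=+3, loops=1, term = A^3 * d^0
  state 01001: A-exp=+1, loops=2, term = A^1 * d^1
  state 01010: A-exp=+1, loops=2, term = A^1 * d^1
  state 01011: A-exp=-1, loops=3, term = A^-1 * d^2
  state 01100: A-exp=+1, loops=2, term = A^1 * d^1
  state 01101: A-exp=-1, loops=3, term = A^-1 * d^2
  state 01110: A-exp=-1, loops=3, term = A^-1 * d^2
  state 01111: A-exp=-3, loops=4, term = A^-3 * d^3
  state 10000: A-exp=+3, loops=1, term = A^3 * d^0
  state 10001: A-exp=+1, loops=2, term = A^1 * d^1
  state 10010: A-exp=+1, loops=2, term = A^1 * d^1
  state 10011: A-exp=-1, loops=3, term = A^-1 * d^2
  state 10100: A-exp=+1, loops=2, term = A^1 * d^1
  state 10101: A-exp=-1, loops=3, term = A^-1 * d^2
  state 10110: A-exp=-1, loops=3, term = A^-1 * d^2
  state 10111: A-exp=-3, loops=4, term = A^-3 * d^3
  state 11000: A-exp=+1, loops=2, term = A^1 * d^1
  state 11001: A-exp=-1, loops=3, term = A^-1 * d^2
  state 11010: A-exp=-1, loops=3, term = A^-1 * d^2
  state 11011: A-exp=-3, loops=4, term = A^-3 * d^3
  state 11100: A-exp=-1, loops=3, term = A^-1 * d^2
  state 11101: A-exp=-3, loops=4, term = A^-3 * d^3
  state 11110: A-exp=-3, loops=4, term = A^-3 * d^3
  state 11111: A-exp=-5, loops=5, term = A^-5 * d^4
Collect the terms by A-exponent (count of states per loop number):
Powers of d = -A^2 - A^-2: d^2 = A^4 + 2 + A^-4; d^3 = -A^6 - 3*A^2 - 3*A^-2 - A^-6; d^4 = A^8 + 4*A^4 + 6 + 4*A^-4 + A^-8.
  A^5 * (d) = -A^7 - A^3
  A^3 * (5) = 5*A^3
  A^1 * (10*d) = -10*A^3 - 10*A^-1
  A^-1 * (10*d^2) = 10*A^3 + 20*A^-1 + 10*A^-5
  A^-3 * (5*d^3) = -5*A^3 - 15*A^-1 - 15*A^-5 - 5*A^-9
  A^-5 * (d^4) = A^3 + 4*A^-1 + 6*A^-5 + 4*A^-9 + A^-13
Summing the groups: <K> = -A^7 - A^-1 + A^-5 - A^-9 + A^-13
Normalise by the writhe: (-A^3)^(-w) = (-A^3)^(-5) = -A^-15, so f(A) = -A^-15 * <K> = A^-8 + A^-16 - A^-20 + A^-24 - A^-28.
Substitute A = t^(-1/4), i.e. A^e → t^(-e/4): V(t) = -t^7 + t^6 - t^5 + t^4 + t^2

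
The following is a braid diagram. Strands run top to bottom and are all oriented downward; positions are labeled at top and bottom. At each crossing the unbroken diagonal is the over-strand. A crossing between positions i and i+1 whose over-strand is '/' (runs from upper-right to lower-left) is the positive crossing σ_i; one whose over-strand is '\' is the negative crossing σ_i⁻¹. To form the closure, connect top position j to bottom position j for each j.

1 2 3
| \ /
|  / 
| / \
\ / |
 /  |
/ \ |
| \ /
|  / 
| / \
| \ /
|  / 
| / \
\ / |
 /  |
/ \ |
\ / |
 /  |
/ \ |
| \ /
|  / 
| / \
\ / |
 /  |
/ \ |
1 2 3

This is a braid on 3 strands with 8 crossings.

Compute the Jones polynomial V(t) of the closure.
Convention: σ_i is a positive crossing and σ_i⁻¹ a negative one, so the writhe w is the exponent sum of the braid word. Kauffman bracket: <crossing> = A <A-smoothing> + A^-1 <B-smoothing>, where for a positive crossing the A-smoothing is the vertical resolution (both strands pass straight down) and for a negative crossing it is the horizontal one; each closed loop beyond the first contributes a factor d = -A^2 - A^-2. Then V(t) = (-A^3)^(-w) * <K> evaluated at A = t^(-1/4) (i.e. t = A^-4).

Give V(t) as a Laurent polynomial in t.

-t^8 + t^5 + t^3

Derivation:
Reading the diagram top to bottom ('/'-over between positions i,i+1 = s_i, '\'-over = s_i^-1): braid word = s2 s1 s2 s2 s1 s1 s2 s1.
Braid: s2 s1 s2 s2 s1 s1 s2 s1 on 3 strands, 8 crossings.
Writhe w = (#positive) - (#negative) = 8 - 0 = 8.
State-sum expansion of <K>. There are 2^8 = 256 states.
For each crossing: s=0 is the vertical smoothing, s=1 horizontal. Crossing k contributes A^(sign_k * (1 - 2*s_k)); loop factor d = -A^2 - A^-2.
Tabulate the states by total A-exponent and number of loops L (A-exp: L × count):
  A^8: L=3 ×1
  A^6: L=2 ×8
  A^4: L=1 ×16, L=3 ×12
  A^2: L=2 ×48, L=4 ×8
  A^0: L=1 ×17, L=3 ×51, L=5 ×2
  A^-2: L=2 ×34, L=4 ×22
  A^-4: L=1 ×4, L=3 ×21, L=5 ×3
  A^-6: L=2 ×4, L=4 ×4
  A^-8: L=3 ×1
Each group contributes A^e * Σ count * d^(L-1):
Powers of d = -A^2 - A^-2: d^2 = A^4 + 2 + A^-4; d^3 = -A^6 - 3*A^2 - 3*A^-2 - A^-6; d^4 = A^8 + 4*A^4 + 6 + 4*A^-4 + A^-8.
  A^8 * (d^2) = A^12 + 2*A^8 + A^4
  A^6 * (8*d) = -8*A^8 - 8*A^4
  A^4 * (16 + 12*d^2) = 12*A^8 + 40*A^4 + 12
  A^2 * (48*d + 8*d^3) = -8*A^8 - 72*A^4 - 72 - 8*A^-4
  A^0 * (17 + 51*d^2 + 2*d^4) = 2*A^8 + 59*A^4 + 131 + 59*A^-4 + 2*A^-8
  A^-2 * (34*d + 22*d^3) = -22*A^4 - 100 - 100*A^-4 - 22*A^-8
  A^-4 * (4 + 21*d^2 + 3*d^4) = 3*A^4 + 33 + 64*A^-4 + 33*A^-8 + 3*A^-12
  A^-6 * (4*d + 4*d^3) = -4 - 16*A^-4 - 16*A^-8 - 4*A^-12
  A^-8 * (d^2) = A^-4 + 2*A^-8 + A^-12
Summing the groups: <K> = A^12 + A^4 - A^-8
Normalise by the writhe: (-A^3)^(-w) = (-A^3)^(-8) = A^-24, so f(A) = A^-24 * <K> = A^-12 + A^-20 - A^-32.
Substitute A = t^(-1/4), i.e. A^e → t^(-e/4): V(t) = -t^8 + t^5 + t^3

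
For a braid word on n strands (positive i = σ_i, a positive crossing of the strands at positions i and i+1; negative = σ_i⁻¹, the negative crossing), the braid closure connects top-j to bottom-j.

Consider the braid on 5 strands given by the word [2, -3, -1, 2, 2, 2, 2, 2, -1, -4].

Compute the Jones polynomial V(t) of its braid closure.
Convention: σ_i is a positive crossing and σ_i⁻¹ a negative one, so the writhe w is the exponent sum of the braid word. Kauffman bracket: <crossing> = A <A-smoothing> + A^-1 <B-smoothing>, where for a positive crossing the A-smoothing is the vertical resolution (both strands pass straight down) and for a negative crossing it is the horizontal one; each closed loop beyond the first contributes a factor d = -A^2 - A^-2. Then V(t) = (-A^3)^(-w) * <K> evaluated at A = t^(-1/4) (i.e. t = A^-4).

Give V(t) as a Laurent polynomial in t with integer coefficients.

t^8 - 2*t^7 + 2*t^6 - 3*t^5 + 3*t^4 - 2*t^3 + 2*t^2 - t + 1

Derivation:
The presented braid s2 s3^-1 s1^-1 s2 s2 s2 s2 s2 s1^-1 s4^-1 on 5 strands reduces by inverse Markov moves (closure unchanged at each step):
  Destabilize: the word has the form β·s4^-1 where s4^-1 occurs only as the final letter (β ∈ B_4); drop it and the last strand → 4 strands.
Reduced to β = s2 s3^-1 s1^-1 s2 s2 s2 s2 s2 s1^-1 on 4 strands, 9 crossings.
Compute on β:
Braid: s2 s3^-1 s1^-1 s2 s2 s2 s2 s2 s1^-1 on 4 strands, 9 crossings.
Writhe w = (#positive) - (#negative) = 6 - 3 = 3.
Enumerate smoothing states for the bracket polynomial. There are 2^9 = 512 states.
Smooth each crossing (0=||, 1=⌣⌢); contribution A^(Σ sign_k(1-2s_k)) * d^(L-1).
Tabulate the states by total A-exponent and number of loops L (A-exp: L × count):
  A^9: L=3 ×1
  A^7: L=2 ×8, L=4 ×1
  A^5: L=1 ×17, L=3 ×19
  A^3: L=2 ×63, L=4 ×21
  A^1: L=3 ×111, L=5 ×15
  A^-1: L=4 ×120, L=6 ×6
  A^-3: L=5 ×83, L=7 ×1
  A^-5: L=6 ×36
  A^-7: L=7 ×9
  A^-9: L=8 ×1
Each group contributes A^e * Σ count * d^(L-1):
Powers of d = -A^2 - A^-2: d^2 = A^4 + 2 + A^-4; d^3 = -A^6 - 3*A^2 - 3*A^-2 - A^-6; d^4 = A^8 + 4*A^4 + 6 + 4*A^-4 + A^-8; d^5 = -A^10 - 5*A^6 - 10*A^2 - 10*A^-2 - 5*A^-6 - A^-10; d^6 = A^12 + 6*A^8 + 15*A^4 + 20 + 15*A^-4 + 6*A^-8 + A^-12; d^7 = -A^14 - 7*A^10 - 21*A^6 - 35*A^2 - 35*A^-2 - 21*A^-6 - 7*A^-10 - A^-14.
  A^9 * (d^2) = A^13 + 2*A^9 + A^5
  A^7 * (8*d + d^3) = -A^13 - 11*A^9 - 11*A^5 - A
  A^5 * (17 + 19*d^2) = 19*A^9 + 55*A^5 + 19*A
  A^3 * (63*d + 21*d^3) = -21*A^9 - 126*A^5 - 126*A - 21*A^-3
  A^1 * (111*d^2 + 15*d^4) = 15*A^9 + 171*A^5 + 312*A + 171*A^-3 + 15*A^-7
  A^-1 * (120*d^3 + 6*d^5) = -6*A^9 - 150*A^5 - 420*A - 420*A^-3 - 150*A^-7 - 6*A^-11
  A^-3 * (83*d^4 + d^6) = A^9 + 89*A^5 + 347*A + 518*A^-3 + 347*A^-7 + 89*A^-11 + A^-15
  A^-5 * (36*d^5) = -36*A^5 - 180*A - 360*A^-3 - 360*A^-7 - 180*A^-11 - 36*A^-15
  A^-7 * (9*d^6) = 9*A^5 + 54*A + 135*A^-3 + 180*A^-7 + 135*A^-11 + 54*A^-15 + 9*A^-19
  A^-9 * (d^7) = -A^5 - 7*A - 21*A^-3 - 35*A^-7 - 35*A^-11 - 21*A^-15 - 7*A^-19 - A^-23
Summing the groups: <K> = -A^9 + A^5 - 2*A + 2*A^-3 - 3*A^-7 + 3*A^-11 - 2*A^-15 + 2*A^-19 - A^-23
Normalise by the writhe: (-A^3)^(-w) = (-A^3)^(-3) = -A^-9, so f(A) = -A^-9 * <K> = 1 - A^-4 + 2*A^-8 - 2*A^-12 + 3*A^-16 - 3*A^-20 + 2*A^-24 - 2*A^-28 + A^-32.
Substitute A = t^(-1/4), i.e. A^e → t^(-e/4): V(t) = t^8 - 2*t^7 + 2*t^6 - 3*t^5 + 3*t^4 - 2*t^3 + 2*t^2 - t + 1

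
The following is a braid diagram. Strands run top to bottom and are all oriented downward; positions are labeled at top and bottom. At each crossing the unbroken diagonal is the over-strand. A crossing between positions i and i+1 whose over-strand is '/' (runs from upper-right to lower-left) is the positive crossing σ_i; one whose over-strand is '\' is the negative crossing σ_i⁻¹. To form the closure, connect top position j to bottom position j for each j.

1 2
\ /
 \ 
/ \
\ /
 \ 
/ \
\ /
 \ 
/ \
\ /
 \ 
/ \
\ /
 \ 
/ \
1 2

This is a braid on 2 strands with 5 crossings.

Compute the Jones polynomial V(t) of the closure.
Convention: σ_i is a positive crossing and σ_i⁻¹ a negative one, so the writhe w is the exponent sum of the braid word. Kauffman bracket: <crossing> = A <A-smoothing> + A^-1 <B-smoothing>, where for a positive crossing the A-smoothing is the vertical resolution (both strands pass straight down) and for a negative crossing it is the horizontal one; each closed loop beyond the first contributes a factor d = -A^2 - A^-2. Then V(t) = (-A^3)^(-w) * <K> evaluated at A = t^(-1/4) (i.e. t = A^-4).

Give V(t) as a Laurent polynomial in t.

t^-2 + t^-4 - t^-5 + t^-6 - t^-7

Derivation:
Reading the diagram top to bottom ('/'-over between positions i,i+1 = s_i, '\'-over = s_i^-1): braid word = s1^-1 s1^-1 s1^-1 s1^-1 s1^-1.
Braid: s1^-1 s1^-1 s1^-1 s1^-1 s1^-1 on 2 strands, 5 crossings.
Writhe w = (#positive) - (#negative) = 0 - 5 = -5.
State-sum expansion of <K>. There are 2^5 = 32 states.
For each crossing: s=0 is the vertical smoothing, s=1 horizontal. Crossing k contributes A^(sign_k * (1 - 2*s_k)); loop factor d = -A^2 - A^-2.
  state 00000: A-exp=-5, loops=2, term = A^-5 * d^1
  state 00001: A-exp=-3, loops=1, term = A^-3 * d^0
  state 00010: A-exp=-3, loops=1, term = A^-3 * d^0
  state 00011: A-exp=-1, loops=2, term = A^-1 * d^1
  state 00100: A-exp=-3, loops=1, term = A^-3 * d^0
  state 00101: A-exp=-1, loops=2, term = A^-1 * d^1
  state 00110: A-exp=-1, loops=2, term = A^-1 * d^1
  state 00111: A-exp=+1, loops=3, term = A^1 * d^2
  state 01000: A-exp=-3, loops=1, term = A^-3 * d^0
  state 01001: A-exp=-1, loops=2, term = A^-1 * d^1
  state 01010: A-exp=-1, loops=2, term = A^-1 * d^1
  state 01011: A-exp=+1, loops=3, term = A^1 * d^2
  state 01100: A-exp=-1, loops=2, term = A^-1 * d^1
  state 01101: A-exp=+1, loops=3, term = A^1 * d^2
  state 01110: A-exp=+1, loops=3, term = A^1 * d^2
  state 01111: A-exp=+3, loops=4, term = A^3 * d^3
  state 10000: A-exp=-3, loops=1, term = A^-3 * d^0
  state 10001: A-exp=-1, loops=2, term = A^-1 * d^1
  state 10010: A-exp=-1, loops=2, term = A^-1 * d^1
  state 10011: A-exp=+1, loops=3, term = A^1 * d^2
  state 10100: A-exp=-1, loops=2, term = A^-1 * d^1
  state 10101: A-exp=+1, loops=3, term = A^1 * d^2
  state 10110: A-exp=+1, loops=3, term = A^1 * d^2
  state 10111: A-exp=+3, loops=4, term = A^3 * d^3
  state 11000: A-exp=-1, loops=2, term = A^-1 * d^1
  state 11001: A-exp=+1, loops=3, term = A^1 * d^2
  state 11010: A-exp=+1, loops=3, term = A^1 * d^2
  state 11011: A-exp=+3, loops=4, term = A^3 * d^3
  state 11100: A-exp=+1, loops=3, term = A^1 * d^2
  state 11101: A-exp=+3, loops=4, term = A^3 * d^3
  state 11110: A-exp=+3, loops=4, term = A^3 * d^3
  state 11111: A-exp=+5, loops=5, term = A^5 * d^4
Collect the terms by A-exponent (count of states per loop number):
Powers of d = -A^2 - A^-2: d^2 = A^4 + 2 + A^-4; d^3 = -A^6 - 3*A^2 - 3*A^-2 - A^-6; d^4 = A^8 + 4*A^4 + 6 + 4*A^-4 + A^-8.
  A^5 * (d^4) = A^13 + 4*A^9 + 6*A^5 + 4*A + A^-3
  A^3 * (5*d^3) = -5*A^9 - 15*A^5 - 15*A - 5*A^-3
  A^1 * (10*d^2) = 10*A^5 + 20*A + 10*A^-3
  A^-1 * (10*d) = -10*A - 10*A^-3
  A^-3 * (5) = 5*A^-3
  A^-5 * (d) = -A^-3 - A^-7
Summing the groups: <K> = A^13 - A^9 + A^5 - A - A^-7
Normalise by the writhe: (-A^3)^(-w) = (-A^3)^(5) = -A^15, so f(A) = -A^15 * <K> = -A^28 + A^24 - A^20 + A^16 + A^8.
Substitute A = t^(-1/4), i.e. A^e → t^(-e/4): V(t) = t^-2 + t^-4 - t^-5 + t^-6 - t^-7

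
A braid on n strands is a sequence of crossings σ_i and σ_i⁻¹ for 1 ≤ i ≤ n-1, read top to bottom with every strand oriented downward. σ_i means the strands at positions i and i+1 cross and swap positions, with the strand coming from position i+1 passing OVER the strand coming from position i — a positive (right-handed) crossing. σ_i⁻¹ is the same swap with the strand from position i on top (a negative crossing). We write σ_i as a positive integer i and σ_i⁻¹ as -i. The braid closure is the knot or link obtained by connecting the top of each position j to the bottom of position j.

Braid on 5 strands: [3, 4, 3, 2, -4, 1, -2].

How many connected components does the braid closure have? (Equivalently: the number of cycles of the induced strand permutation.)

2

Derivation:
Track the strand permutation on 5 strands, starting from identity.
  step 1: s3 swaps positions 3,4 -> [1 2 4 3 5]
  step 2: s4 swaps positions 4,5 -> [1 2 4 5 3]
  step 3: s3 swaps positions 3,4 -> [1 2 5 4 3]
  step 4: s2 swaps positions 2,3 -> [1 5 2 4 3]
  step 5: s4^-1 swaps positions 4,5 -> [1 5 2 3 4]
  step 6: s1 swaps positions 1,2 -> [5 1 2 3 4]
  step 7: s2^-1 swaps positions 2,3 -> [5 2 1 3 4]
Final permutation (position -> original strand): [5 2 1 3 4]
Closure components = cycle count of this permutation = 2.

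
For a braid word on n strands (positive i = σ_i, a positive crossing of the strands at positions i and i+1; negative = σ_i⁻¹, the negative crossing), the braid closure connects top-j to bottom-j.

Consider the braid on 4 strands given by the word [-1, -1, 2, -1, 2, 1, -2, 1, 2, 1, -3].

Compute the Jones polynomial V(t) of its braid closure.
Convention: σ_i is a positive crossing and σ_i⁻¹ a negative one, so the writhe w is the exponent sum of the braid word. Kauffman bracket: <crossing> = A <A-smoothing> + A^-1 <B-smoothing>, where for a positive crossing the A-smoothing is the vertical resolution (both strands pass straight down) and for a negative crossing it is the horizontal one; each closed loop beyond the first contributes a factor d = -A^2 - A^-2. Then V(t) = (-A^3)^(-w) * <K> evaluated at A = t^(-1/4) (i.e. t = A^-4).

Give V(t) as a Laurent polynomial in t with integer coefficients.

The presented braid s1^-1 s1^-1 s2 s1^-1 s2 s1 s2^-1 s1 s2 s1 s3^-1 on 4 strands reduces by inverse Markov moves (closure unchanged at each step):
  Destabilize: the word has the form β·s3^-1 where s3^-1 occurs only as the final letter (β ∈ B_3); drop it and the last strand → 3 strands.
  Deconjugate: the word is γ·β·γ⁻¹ with γ = s1^-1 (prefix) and γ⁻¹ = s1 (suffix); strip both.
Reduced to β = s1^-1 s2 s1^-1 s2 s1 s2^-1 s1 s2 on 3 strands, 8 crossings.
Compute on β:
Braid: s1^-1 s2 s1^-1 s2 s1 s2^-1 s1 s2 on 3 strands, 8 crossings.
Writhe w = (#positive) - (#negative) = 5 - 3 = 2.
Enumerate smoothing states for the bracket polynomial. There are 2^8 = 256 states.
Smooth each crossing (0=||, 1=⌣⌢); contribution A^(Σ sign_k(1-2s_k)) * d^(L-1).
Tabulate the states by total A-exponent and number of loops L (A-exp: L × count):
  A^8: L=2 ×1
  A^6: L=1 ×3, L=3 ×5
  A^4: L=2 ×22, L=4 ×6
  A^2: L=1 ×18, L=3 ×37, L=5 ×1
  A^0: L=2 ×58, L=4 ×12
  A^-2: L=1 ×24, L=3 ×31, L=5 ×1
  A^-4: L=2 ×23, L=4 ×5
  A^-6: L=3 ×8
  A^-8: L=4 ×1
Each group contributes A^e * Σ count * d^(L-1):
Powers of d = -A^2 - A^-2: d^2 = A^4 + 2 + A^-4; d^3 = -A^6 - 3*A^2 - 3*A^-2 - A^-6; d^4 = A^8 + 4*A^4 + 6 + 4*A^-4 + A^-8.
  A^8 * (d) = -A^10 - A^6
  A^6 * (3 + 5*d^2) = 5*A^10 + 13*A^6 + 5*A^2
  A^4 * (22*d + 6*d^3) = -6*A^10 - 40*A^6 - 40*A^2 - 6*A^-2
  A^2 * (18 + 37*d^2 + d^4) = A^10 + 41*A^6 + 98*A^2 + 41*A^-2 + A^-6
  A^0 * (58*d + 12*d^3) = -12*A^6 - 94*A^2 - 94*A^-2 - 12*A^-6
  A^-2 * (24 + 31*d^2 + d^4) = A^6 + 35*A^2 + 92*A^-2 + 35*A^-6 + A^-10
  A^-4 * (23*d + 5*d^3) = -5*A^2 - 38*A^-2 - 38*A^-6 - 5*A^-10
  A^-6 * (8*d^2) = 8*A^-2 + 16*A^-6 + 8*A^-10
  A^-8 * (d^3) = -A^-2 - 3*A^-6 - 3*A^-10 - A^-14
Summing the groups: <K> = -A^10 + 2*A^6 - A^2 + 2*A^-2 - A^-6 + A^-10 - A^-14
Normalise by the writhe: (-A^3)^(-w) = (-A^3)^(-2) = A^-6, so f(A) = A^-6 * <K> = -A^4 + 2 - A^-4 + 2*A^-8 - A^-12 + A^-16 - A^-20.
Substitute A = t^(-1/4), i.e. A^e → t^(-e/4): V(t) = -t^5 + t^4 - t^3 + 2*t^2 - t + 2 - t^-1

Answer: -t^5 + t^4 - t^3 + 2*t^2 - t + 2 - t^-1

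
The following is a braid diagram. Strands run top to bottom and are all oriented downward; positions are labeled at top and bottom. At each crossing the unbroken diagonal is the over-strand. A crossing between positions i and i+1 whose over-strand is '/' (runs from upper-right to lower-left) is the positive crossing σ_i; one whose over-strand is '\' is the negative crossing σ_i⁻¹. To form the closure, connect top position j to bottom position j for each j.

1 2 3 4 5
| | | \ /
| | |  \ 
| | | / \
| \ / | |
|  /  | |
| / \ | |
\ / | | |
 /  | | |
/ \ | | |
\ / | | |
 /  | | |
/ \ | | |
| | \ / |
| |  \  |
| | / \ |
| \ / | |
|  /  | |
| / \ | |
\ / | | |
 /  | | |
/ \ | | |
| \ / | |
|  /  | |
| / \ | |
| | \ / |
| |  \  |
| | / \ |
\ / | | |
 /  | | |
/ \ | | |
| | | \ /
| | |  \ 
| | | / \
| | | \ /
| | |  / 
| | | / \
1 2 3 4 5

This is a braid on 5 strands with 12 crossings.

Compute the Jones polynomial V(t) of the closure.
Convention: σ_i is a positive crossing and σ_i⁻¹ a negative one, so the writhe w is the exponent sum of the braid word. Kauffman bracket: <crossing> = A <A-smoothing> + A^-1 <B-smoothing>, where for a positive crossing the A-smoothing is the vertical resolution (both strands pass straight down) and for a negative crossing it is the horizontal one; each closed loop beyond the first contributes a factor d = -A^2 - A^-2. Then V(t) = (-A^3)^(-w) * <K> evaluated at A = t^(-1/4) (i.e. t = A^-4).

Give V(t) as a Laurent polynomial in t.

-t^7 + 2*t^6 - 2*t^5 + 2*t^4 - 2*t^3 + 2*t^2 - t + 1

Derivation:
Reading the diagram top to bottom ('/'-over between positions i,i+1 = s_i, '\'-over = s_i^-1): braid word = s4^-1 s2 s1 s1 s3^-1 s2 s1 s2 s3^-1 s1 s4^-1 s4.
The presented braid s4^-1 s2 s1 s1 s3^-1 s2 s1 s2 s3^-1 s1 s4^-1 s4 on 5 strands reduces by inverse Markov moves (closure unchanged at each step):
  Deconjugate: the word is γ·β·γ⁻¹ with γ = s4^-1 (prefix) and γ⁻¹ = s4 (suffix); strip both.
  Destabilize: the word has the form β·s4^-1 where s4^-1 occurs only as the final letter (β ∈ B_4); drop it and the last strand → 4 strands.
Reduced to β = s2 s1 s1 s3^-1 s2 s1 s2 s3^-1 s1 on 4 strands, 9 crossings.
Compute on β:
Braid: s2 s1 s1 s3^-1 s2 s1 s2 s3^-1 s1 on 4 strands, 9 crossings.
Writhe w = (#positive) - (#negative) = 7 - 2 = 5.
Computing the Kauffman bracket via state sum. There are 2^9 = 512 states.
For each crossing: s=0 is the vertical smoothing, s=1 horizontal. Crossing k contributes A^(sign_k * (1 - 2*s_k)); loop factor d = -A^2 - A^-2.
Tabulate the states by total A-exponent and number of loops L (A-exp: L × count):
  A^9: L=4 ×1
  A^7: L=3 ×9
  A^5: L=2 ×28, L=4 ×8
  A^3: L=1 ×32, L=3 ×48, L=5 ×4
  A^1: L=2 ×91, L=4 ×34, L=6 ×1
  A^-1: L=1 ×23, L=3 ×92, L=5 ×11
  A^-3: L=2 ×43, L=4 ×40, L=6 ×1
  A^-5: L=1 ×4, L=3 ×26, L=5 ×6
  A^-7: L=2 ×4, L=4 ×5
  A^-9: L=3 ×1
Each group contributes A^e * Σ count * d^(L-1):
Powers of d = -A^2 - A^-2: d^2 = A^4 + 2 + A^-4; d^3 = -A^6 - 3*A^2 - 3*A^-2 - A^-6; d^4 = A^8 + 4*A^4 + 6 + 4*A^-4 + A^-8; d^5 = -A^10 - 5*A^6 - 10*A^2 - 10*A^-2 - 5*A^-6 - A^-10.
  A^9 * (d^3) = -A^15 - 3*A^11 - 3*A^7 - A^3
  A^7 * (9*d^2) = 9*A^11 + 18*A^7 + 9*A^3
  A^5 * (28*d + 8*d^3) = -8*A^11 - 52*A^7 - 52*A^3 - 8*A^-1
  A^3 * (32 + 48*d^2 + 4*d^4) = 4*A^11 + 64*A^7 + 152*A^3 + 64*A^-1 + 4*A^-5
  A^1 * (91*d + 34*d^3 + d^5) = -A^11 - 39*A^7 - 203*A^3 - 203*A^-1 - 39*A^-5 - A^-9
  A^-1 * (23 + 92*d^2 + 11*d^4) = 11*A^7 + 136*A^3 + 273*A^-1 + 136*A^-5 + 11*A^-9
  A^-3 * (43*d + 40*d^3 + d^5) = -A^7 - 45*A^3 - 173*A^-1 - 173*A^-5 - 45*A^-9 - A^-13
  A^-5 * (4 + 26*d^2 + 6*d^4) = 6*A^3 + 50*A^-1 + 92*A^-5 + 50*A^-9 + 6*A^-13
  A^-7 * (4*d + 5*d^3) = -5*A^-1 - 19*A^-5 - 19*A^-9 - 5*A^-13
  A^-9 * (d^2) = A^-5 + 2*A^-9 + A^-13
Summing the groups: <K> = -A^15 + A^11 - 2*A^7 + 2*A^3 - 2*A^-1 + 2*A^-5 - 2*A^-9 + A^-13
Normalise by the writhe: (-A^3)^(-w) = (-A^3)^(-5) = -A^-15, so f(A) = -A^-15 * <K> = 1 - A^-4 + 2*A^-8 - 2*A^-12 + 2*A^-16 - 2*A^-20 + 2*A^-24 - A^-28.
Substitute A = t^(-1/4), i.e. A^e → t^(-e/4): V(t) = -t^7 + 2*t^6 - 2*t^5 + 2*t^4 - 2*t^3 + 2*t^2 - t + 1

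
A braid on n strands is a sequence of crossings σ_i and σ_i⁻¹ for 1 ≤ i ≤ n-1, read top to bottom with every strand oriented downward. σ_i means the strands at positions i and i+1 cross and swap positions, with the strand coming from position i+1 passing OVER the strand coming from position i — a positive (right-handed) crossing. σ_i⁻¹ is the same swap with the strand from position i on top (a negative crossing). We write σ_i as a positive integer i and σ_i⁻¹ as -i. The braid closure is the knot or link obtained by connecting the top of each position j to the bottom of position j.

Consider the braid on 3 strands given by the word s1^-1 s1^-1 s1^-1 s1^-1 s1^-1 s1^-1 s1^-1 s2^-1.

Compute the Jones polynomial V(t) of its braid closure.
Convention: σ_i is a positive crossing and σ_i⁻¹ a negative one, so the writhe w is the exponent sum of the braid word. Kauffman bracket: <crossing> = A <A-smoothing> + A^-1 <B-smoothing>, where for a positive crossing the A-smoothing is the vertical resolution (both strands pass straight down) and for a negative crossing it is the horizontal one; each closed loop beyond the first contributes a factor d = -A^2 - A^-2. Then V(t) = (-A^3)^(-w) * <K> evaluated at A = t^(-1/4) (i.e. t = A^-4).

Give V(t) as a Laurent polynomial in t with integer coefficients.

t^-3 + t^-5 - t^-6 + t^-7 - t^-8 + t^-9 - t^-10

Derivation:
The presented braid s1^-1 s1^-1 s1^-1 s1^-1 s1^-1 s1^-1 s1^-1 s2^-1 on 3 strands reduces by inverse Markov moves (closure unchanged at each step):
  Destabilize: the word has the form β·s2^-1 where s2^-1 occurs only as the final letter (β ∈ B_2); drop it and the last strand → 2 strands.
Reduced to β = s1^-1 s1^-1 s1^-1 s1^-1 s1^-1 s1^-1 s1^-1 on 2 strands, 7 crossings.
Compute on β:
Braid: s1^-1 s1^-1 s1^-1 s1^-1 s1^-1 s1^-1 s1^-1 on 2 strands, 7 crossings.
Writhe w = (#positive) - (#negative) = 0 - 7 = -7.
State-sum expansion of <K>. There are 2^7 = 128 states.
Each crossing splits two ways (0=vertical, 1=horizontal). The state's weight is A^(#A-smoothings - #B-smoothings) * d^(loops - 1).
Tabulate the states by total A-exponent and number of loops L (A-exp: L × count):
  A^7: L=7 ×1
  A^5: L=6 ×7
  A^3: L=5 ×21
  A^1: L=4 ×35
  A^-1: L=3 ×35
  A^-3: L=2 ×21
  A^-5: L=1 ×7
  A^-7: L=2 ×1
Each group contributes A^e * Σ count * d^(L-1):
Powers of d = -A^2 - A^-2: d^2 = A^4 + 2 + A^-4; d^3 = -A^6 - 3*A^2 - 3*A^-2 - A^-6; d^4 = A^8 + 4*A^4 + 6 + 4*A^-4 + A^-8; d^5 = -A^10 - 5*A^6 - 10*A^2 - 10*A^-2 - 5*A^-6 - A^-10; d^6 = A^12 + 6*A^8 + 15*A^4 + 20 + 15*A^-4 + 6*A^-8 + A^-12.
  A^7 * (d^6) = A^19 + 6*A^15 + 15*A^11 + 20*A^7 + 15*A^3 + 6*A^-1 + A^-5
  A^5 * (7*d^5) = -7*A^15 - 35*A^11 - 70*A^7 - 70*A^3 - 35*A^-1 - 7*A^-5
  A^3 * (21*d^4) = 21*A^11 + 84*A^7 + 126*A^3 + 84*A^-1 + 21*A^-5
  A^1 * (35*d^3) = -35*A^7 - 105*A^3 - 105*A^-1 - 35*A^-5
  A^-1 * (35*d^2) = 35*A^3 + 70*A^-1 + 35*A^-5
  A^-3 * (21*d) = -21*A^-1 - 21*A^-5
  A^-5 * (7) = 7*A^-5
  A^-7 * (d) = -A^-5 - A^-9
Summing the groups: <K> = A^19 - A^15 + A^11 - A^7 + A^3 - A^-1 - A^-9
Normalise by the writhe: (-A^3)^(-w) = (-A^3)^(7) = -A^21, so f(A) = -A^21 * <K> = -A^40 + A^36 - A^32 + A^28 - A^24 + A^20 + A^12.
Substitute A = t^(-1/4), i.e. A^e → t^(-e/4): V(t) = t^-3 + t^-5 - t^-6 + t^-7 - t^-8 + t^-9 - t^-10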